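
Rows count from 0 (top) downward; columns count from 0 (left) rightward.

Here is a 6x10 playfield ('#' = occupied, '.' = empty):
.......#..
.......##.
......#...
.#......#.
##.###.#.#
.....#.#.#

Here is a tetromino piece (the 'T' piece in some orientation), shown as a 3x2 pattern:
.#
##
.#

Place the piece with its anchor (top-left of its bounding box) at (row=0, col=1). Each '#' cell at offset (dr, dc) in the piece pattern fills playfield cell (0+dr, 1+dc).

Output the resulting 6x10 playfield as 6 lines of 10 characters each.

Answer: ..#....#..
.##....##.
..#...#...
.#......#.
##.###.#.#
.....#.#.#

Derivation:
Fill (0+0,1+1) = (0,2)
Fill (0+1,1+0) = (1,1)
Fill (0+1,1+1) = (1,2)
Fill (0+2,1+1) = (2,2)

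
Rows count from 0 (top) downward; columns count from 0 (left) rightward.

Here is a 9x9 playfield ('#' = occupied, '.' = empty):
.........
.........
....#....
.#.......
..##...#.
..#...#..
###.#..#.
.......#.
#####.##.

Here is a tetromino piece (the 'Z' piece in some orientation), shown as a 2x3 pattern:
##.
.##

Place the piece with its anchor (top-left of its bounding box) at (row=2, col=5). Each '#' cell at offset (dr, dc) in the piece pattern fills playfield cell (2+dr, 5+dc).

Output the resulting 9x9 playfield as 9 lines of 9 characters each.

Answer: .........
.........
....###..
.#....##.
..##...#.
..#...#..
###.#..#.
.......#.
#####.##.

Derivation:
Fill (2+0,5+0) = (2,5)
Fill (2+0,5+1) = (2,6)
Fill (2+1,5+1) = (3,6)
Fill (2+1,5+2) = (3,7)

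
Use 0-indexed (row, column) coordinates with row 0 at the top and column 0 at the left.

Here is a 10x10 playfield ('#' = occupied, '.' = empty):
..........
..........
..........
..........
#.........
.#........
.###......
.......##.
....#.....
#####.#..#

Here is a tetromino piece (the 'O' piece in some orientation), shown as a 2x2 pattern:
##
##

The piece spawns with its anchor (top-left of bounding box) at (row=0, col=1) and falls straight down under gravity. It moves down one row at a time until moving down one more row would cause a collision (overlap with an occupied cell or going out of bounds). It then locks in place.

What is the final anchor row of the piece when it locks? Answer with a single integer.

Spawn at (row=0, col=1). Try each row:
  row 0: fits
  row 1: fits
  row 2: fits
  row 3: fits
  row 4: blocked -> lock at row 3

Answer: 3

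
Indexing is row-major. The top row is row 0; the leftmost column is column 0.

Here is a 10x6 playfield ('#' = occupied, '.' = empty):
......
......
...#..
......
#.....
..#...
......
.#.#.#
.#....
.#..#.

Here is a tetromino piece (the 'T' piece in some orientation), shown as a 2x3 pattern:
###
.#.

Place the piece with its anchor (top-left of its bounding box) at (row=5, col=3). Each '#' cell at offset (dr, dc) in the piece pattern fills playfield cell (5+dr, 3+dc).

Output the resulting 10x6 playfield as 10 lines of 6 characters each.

Answer: ......
......
...#..
......
#.....
..####
....#.
.#.#.#
.#....
.#..#.

Derivation:
Fill (5+0,3+0) = (5,3)
Fill (5+0,3+1) = (5,4)
Fill (5+0,3+2) = (5,5)
Fill (5+1,3+1) = (6,4)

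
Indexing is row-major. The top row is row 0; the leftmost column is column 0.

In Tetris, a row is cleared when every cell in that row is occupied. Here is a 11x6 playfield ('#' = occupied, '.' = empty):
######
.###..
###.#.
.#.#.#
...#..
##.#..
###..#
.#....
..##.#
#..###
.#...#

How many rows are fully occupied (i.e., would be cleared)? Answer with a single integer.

Check each row:
  row 0: 0 empty cells -> FULL (clear)
  row 1: 3 empty cells -> not full
  row 2: 2 empty cells -> not full
  row 3: 3 empty cells -> not full
  row 4: 5 empty cells -> not full
  row 5: 3 empty cells -> not full
  row 6: 2 empty cells -> not full
  row 7: 5 empty cells -> not full
  row 8: 3 empty cells -> not full
  row 9: 2 empty cells -> not full
  row 10: 4 empty cells -> not full
Total rows cleared: 1

Answer: 1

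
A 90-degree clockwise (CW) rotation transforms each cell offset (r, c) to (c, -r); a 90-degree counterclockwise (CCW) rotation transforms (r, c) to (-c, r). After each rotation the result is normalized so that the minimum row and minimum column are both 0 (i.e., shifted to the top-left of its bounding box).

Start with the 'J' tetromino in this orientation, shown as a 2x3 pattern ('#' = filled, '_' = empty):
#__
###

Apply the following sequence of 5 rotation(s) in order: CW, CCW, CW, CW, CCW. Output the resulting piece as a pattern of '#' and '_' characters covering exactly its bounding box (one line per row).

Start:
#__
###
After rotation 1 (CW):
##
#_
#_
After rotation 2 (CCW):
#__
###
After rotation 3 (CW):
##
#_
#_
After rotation 4 (CW):
###
__#
After rotation 5 (CCW):
##
#_
#_

Answer: ##
#_
#_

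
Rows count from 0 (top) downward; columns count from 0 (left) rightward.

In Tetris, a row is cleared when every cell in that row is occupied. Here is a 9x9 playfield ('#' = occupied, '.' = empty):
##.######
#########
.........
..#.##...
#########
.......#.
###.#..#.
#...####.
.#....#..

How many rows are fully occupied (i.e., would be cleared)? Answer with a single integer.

Answer: 2

Derivation:
Check each row:
  row 0: 1 empty cell -> not full
  row 1: 0 empty cells -> FULL (clear)
  row 2: 9 empty cells -> not full
  row 3: 6 empty cells -> not full
  row 4: 0 empty cells -> FULL (clear)
  row 5: 8 empty cells -> not full
  row 6: 4 empty cells -> not full
  row 7: 4 empty cells -> not full
  row 8: 7 empty cells -> not full
Total rows cleared: 2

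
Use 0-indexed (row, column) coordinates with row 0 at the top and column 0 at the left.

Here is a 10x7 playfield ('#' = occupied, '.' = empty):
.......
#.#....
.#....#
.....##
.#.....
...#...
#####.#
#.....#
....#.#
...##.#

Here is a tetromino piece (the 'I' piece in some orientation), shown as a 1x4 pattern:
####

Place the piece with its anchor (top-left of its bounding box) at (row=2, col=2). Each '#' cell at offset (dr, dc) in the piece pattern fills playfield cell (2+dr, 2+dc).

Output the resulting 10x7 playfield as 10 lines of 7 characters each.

Fill (2+0,2+0) = (2,2)
Fill (2+0,2+1) = (2,3)
Fill (2+0,2+2) = (2,4)
Fill (2+0,2+3) = (2,5)

Answer: .......
#.#....
.######
.....##
.#.....
...#...
#####.#
#.....#
....#.#
...##.#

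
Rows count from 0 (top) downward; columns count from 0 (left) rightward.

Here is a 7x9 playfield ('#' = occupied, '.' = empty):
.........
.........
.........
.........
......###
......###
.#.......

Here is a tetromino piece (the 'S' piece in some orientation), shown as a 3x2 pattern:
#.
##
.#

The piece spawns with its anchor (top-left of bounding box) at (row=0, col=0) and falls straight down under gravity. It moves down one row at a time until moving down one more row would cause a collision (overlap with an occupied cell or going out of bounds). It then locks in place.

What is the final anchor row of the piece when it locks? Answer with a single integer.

Spawn at (row=0, col=0). Try each row:
  row 0: fits
  row 1: fits
  row 2: fits
  row 3: fits
  row 4: blocked -> lock at row 3

Answer: 3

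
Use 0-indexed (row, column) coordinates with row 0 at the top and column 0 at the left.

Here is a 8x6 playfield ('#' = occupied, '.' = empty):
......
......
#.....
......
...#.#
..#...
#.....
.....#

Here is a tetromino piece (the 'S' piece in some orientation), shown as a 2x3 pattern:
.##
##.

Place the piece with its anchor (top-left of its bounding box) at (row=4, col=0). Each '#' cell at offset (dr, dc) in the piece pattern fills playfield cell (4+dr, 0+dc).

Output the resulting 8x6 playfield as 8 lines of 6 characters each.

Fill (4+0,0+1) = (4,1)
Fill (4+0,0+2) = (4,2)
Fill (4+1,0+0) = (5,0)
Fill (4+1,0+1) = (5,1)

Answer: ......
......
#.....
......
.###.#
###...
#.....
.....#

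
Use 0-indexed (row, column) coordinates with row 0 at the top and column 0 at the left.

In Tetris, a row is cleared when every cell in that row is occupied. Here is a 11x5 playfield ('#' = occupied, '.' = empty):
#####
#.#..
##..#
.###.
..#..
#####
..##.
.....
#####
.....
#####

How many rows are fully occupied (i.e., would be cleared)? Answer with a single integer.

Answer: 4

Derivation:
Check each row:
  row 0: 0 empty cells -> FULL (clear)
  row 1: 3 empty cells -> not full
  row 2: 2 empty cells -> not full
  row 3: 2 empty cells -> not full
  row 4: 4 empty cells -> not full
  row 5: 0 empty cells -> FULL (clear)
  row 6: 3 empty cells -> not full
  row 7: 5 empty cells -> not full
  row 8: 0 empty cells -> FULL (clear)
  row 9: 5 empty cells -> not full
  row 10: 0 empty cells -> FULL (clear)
Total rows cleared: 4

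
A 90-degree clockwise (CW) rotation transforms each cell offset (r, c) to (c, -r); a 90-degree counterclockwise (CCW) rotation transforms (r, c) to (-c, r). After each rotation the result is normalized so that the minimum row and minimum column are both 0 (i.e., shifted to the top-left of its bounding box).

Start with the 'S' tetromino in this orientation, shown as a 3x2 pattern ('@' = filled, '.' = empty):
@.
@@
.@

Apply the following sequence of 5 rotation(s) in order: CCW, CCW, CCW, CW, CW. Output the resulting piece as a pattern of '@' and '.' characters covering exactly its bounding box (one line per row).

Answer: .@@
@@.

Derivation:
Start:
@.
@@
.@
After rotation 1 (CCW):
.@@
@@.
After rotation 2 (CCW):
@.
@@
.@
After rotation 3 (CCW):
.@@
@@.
After rotation 4 (CW):
@.
@@
.@
After rotation 5 (CW):
.@@
@@.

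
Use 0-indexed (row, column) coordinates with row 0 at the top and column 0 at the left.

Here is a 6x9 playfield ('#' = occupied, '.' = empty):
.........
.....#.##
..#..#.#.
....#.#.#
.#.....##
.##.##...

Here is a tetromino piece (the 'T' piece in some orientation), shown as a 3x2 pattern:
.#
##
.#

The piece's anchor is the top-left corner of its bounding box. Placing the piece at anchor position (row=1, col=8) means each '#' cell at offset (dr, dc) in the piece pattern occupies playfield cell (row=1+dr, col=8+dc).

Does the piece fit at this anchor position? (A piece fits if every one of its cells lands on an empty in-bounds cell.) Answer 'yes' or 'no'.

Answer: no

Derivation:
Check each piece cell at anchor (1, 8):
  offset (0,1) -> (1,9): out of bounds -> FAIL
  offset (1,0) -> (2,8): empty -> OK
  offset (1,1) -> (2,9): out of bounds -> FAIL
  offset (2,1) -> (3,9): out of bounds -> FAIL
All cells valid: no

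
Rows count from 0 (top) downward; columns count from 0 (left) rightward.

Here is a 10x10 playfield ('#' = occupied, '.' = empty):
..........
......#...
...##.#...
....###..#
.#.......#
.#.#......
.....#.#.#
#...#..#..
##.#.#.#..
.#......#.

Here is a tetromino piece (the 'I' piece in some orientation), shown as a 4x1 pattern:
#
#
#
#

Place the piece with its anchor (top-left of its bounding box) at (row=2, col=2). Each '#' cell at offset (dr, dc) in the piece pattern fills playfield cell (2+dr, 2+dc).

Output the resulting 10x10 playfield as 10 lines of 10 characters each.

Answer: ..........
......#...
..###.#...
..#.###..#
.##......#
.###......
.....#.#.#
#...#..#..
##.#.#.#..
.#......#.

Derivation:
Fill (2+0,2+0) = (2,2)
Fill (2+1,2+0) = (3,2)
Fill (2+2,2+0) = (4,2)
Fill (2+3,2+0) = (5,2)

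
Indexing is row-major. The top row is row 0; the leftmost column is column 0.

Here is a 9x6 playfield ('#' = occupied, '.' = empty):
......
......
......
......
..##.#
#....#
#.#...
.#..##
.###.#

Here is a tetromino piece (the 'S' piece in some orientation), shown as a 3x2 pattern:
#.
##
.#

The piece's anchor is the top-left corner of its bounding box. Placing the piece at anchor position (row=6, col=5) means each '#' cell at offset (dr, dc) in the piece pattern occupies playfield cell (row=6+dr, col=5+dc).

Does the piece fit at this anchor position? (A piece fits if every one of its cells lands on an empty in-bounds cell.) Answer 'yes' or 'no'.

Answer: no

Derivation:
Check each piece cell at anchor (6, 5):
  offset (0,0) -> (6,5): empty -> OK
  offset (1,0) -> (7,5): occupied ('#') -> FAIL
  offset (1,1) -> (7,6): out of bounds -> FAIL
  offset (2,1) -> (8,6): out of bounds -> FAIL
All cells valid: no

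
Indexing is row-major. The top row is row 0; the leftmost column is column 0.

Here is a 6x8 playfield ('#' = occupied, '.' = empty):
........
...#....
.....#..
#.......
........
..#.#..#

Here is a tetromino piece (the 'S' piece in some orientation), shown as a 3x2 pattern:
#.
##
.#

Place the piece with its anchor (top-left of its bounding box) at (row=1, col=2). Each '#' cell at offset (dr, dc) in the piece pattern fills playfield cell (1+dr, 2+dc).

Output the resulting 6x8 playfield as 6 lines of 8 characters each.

Answer: ........
..##....
..##.#..
#..#....
........
..#.#..#

Derivation:
Fill (1+0,2+0) = (1,2)
Fill (1+1,2+0) = (2,2)
Fill (1+1,2+1) = (2,3)
Fill (1+2,2+1) = (3,3)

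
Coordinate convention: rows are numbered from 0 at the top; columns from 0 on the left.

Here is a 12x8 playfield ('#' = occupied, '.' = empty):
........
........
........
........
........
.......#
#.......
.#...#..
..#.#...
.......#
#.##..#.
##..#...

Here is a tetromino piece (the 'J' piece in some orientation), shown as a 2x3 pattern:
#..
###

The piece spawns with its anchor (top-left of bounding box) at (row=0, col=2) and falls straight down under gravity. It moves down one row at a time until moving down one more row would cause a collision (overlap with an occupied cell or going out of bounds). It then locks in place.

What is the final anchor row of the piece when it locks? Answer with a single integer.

Answer: 6

Derivation:
Spawn at (row=0, col=2). Try each row:
  row 0: fits
  row 1: fits
  row 2: fits
  row 3: fits
  row 4: fits
  row 5: fits
  row 6: fits
  row 7: blocked -> lock at row 6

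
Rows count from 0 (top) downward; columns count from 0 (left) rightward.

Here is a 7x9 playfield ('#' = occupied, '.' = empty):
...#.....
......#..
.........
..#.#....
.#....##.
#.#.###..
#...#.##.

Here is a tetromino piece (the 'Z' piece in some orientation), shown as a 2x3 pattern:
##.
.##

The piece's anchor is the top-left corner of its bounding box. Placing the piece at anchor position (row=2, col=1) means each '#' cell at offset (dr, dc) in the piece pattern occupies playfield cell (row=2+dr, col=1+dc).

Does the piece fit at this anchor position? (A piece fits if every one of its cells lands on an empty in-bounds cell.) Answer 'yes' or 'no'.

Answer: no

Derivation:
Check each piece cell at anchor (2, 1):
  offset (0,0) -> (2,1): empty -> OK
  offset (0,1) -> (2,2): empty -> OK
  offset (1,1) -> (3,2): occupied ('#') -> FAIL
  offset (1,2) -> (3,3): empty -> OK
All cells valid: no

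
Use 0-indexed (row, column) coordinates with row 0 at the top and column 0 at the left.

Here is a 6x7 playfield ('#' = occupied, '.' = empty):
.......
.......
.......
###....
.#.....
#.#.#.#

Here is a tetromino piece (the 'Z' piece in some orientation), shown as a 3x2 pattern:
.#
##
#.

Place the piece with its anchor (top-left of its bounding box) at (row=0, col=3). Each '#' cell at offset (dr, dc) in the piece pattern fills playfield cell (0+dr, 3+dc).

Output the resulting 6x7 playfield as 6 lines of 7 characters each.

Answer: ....#..
...##..
...#...
###....
.#.....
#.#.#.#

Derivation:
Fill (0+0,3+1) = (0,4)
Fill (0+1,3+0) = (1,3)
Fill (0+1,3+1) = (1,4)
Fill (0+2,3+0) = (2,3)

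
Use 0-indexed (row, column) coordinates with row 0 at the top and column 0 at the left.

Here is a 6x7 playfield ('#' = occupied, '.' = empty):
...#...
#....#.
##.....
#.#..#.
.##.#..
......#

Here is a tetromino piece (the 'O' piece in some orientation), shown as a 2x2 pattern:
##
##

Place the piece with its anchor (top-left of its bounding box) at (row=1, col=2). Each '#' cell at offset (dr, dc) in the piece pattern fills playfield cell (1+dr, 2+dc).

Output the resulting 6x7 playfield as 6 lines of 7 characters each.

Fill (1+0,2+0) = (1,2)
Fill (1+0,2+1) = (1,3)
Fill (1+1,2+0) = (2,2)
Fill (1+1,2+1) = (2,3)

Answer: ...#...
#.##.#.
####...
#.#..#.
.##.#..
......#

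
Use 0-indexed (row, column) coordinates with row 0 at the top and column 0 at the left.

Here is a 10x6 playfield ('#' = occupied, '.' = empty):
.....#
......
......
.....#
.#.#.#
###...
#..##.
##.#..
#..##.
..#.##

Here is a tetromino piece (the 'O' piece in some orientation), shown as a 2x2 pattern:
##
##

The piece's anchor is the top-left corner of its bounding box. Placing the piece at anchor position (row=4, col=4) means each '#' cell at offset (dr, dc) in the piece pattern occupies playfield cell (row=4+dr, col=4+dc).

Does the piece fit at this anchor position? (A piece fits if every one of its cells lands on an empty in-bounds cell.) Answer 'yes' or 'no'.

Answer: no

Derivation:
Check each piece cell at anchor (4, 4):
  offset (0,0) -> (4,4): empty -> OK
  offset (0,1) -> (4,5): occupied ('#') -> FAIL
  offset (1,0) -> (5,4): empty -> OK
  offset (1,1) -> (5,5): empty -> OK
All cells valid: no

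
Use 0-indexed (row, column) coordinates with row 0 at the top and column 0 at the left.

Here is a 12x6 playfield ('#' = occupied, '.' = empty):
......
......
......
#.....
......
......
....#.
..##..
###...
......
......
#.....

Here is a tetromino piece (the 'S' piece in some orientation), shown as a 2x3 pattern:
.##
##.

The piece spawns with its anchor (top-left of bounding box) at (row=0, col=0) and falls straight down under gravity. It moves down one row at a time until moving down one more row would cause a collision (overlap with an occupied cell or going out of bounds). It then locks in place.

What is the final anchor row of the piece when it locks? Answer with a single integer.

Answer: 1

Derivation:
Spawn at (row=0, col=0). Try each row:
  row 0: fits
  row 1: fits
  row 2: blocked -> lock at row 1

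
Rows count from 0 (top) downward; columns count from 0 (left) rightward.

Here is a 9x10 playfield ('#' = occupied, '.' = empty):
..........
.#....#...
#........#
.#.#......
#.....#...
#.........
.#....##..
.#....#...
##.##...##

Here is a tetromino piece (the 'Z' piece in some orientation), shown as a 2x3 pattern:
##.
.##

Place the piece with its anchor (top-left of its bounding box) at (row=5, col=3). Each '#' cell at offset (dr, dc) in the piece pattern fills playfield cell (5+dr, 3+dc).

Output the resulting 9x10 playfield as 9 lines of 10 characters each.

Fill (5+0,3+0) = (5,3)
Fill (5+0,3+1) = (5,4)
Fill (5+1,3+1) = (6,4)
Fill (5+1,3+2) = (6,5)

Answer: ..........
.#....#...
#........#
.#.#......
#.....#...
#..##.....
.#..####..
.#....#...
##.##...##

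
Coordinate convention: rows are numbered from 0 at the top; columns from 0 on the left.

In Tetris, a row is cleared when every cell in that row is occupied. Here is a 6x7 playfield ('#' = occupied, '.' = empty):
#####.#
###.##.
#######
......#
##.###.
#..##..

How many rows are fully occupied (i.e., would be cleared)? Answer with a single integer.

Answer: 1

Derivation:
Check each row:
  row 0: 1 empty cell -> not full
  row 1: 2 empty cells -> not full
  row 2: 0 empty cells -> FULL (clear)
  row 3: 6 empty cells -> not full
  row 4: 2 empty cells -> not full
  row 5: 4 empty cells -> not full
Total rows cleared: 1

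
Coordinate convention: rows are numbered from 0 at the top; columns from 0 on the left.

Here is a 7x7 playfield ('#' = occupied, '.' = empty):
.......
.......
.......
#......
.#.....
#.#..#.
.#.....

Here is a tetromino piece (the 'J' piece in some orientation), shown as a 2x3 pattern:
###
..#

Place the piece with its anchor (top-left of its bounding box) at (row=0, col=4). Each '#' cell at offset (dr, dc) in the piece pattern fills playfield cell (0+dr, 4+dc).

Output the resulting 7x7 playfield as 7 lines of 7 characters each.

Answer: ....###
......#
.......
#......
.#.....
#.#..#.
.#.....

Derivation:
Fill (0+0,4+0) = (0,4)
Fill (0+0,4+1) = (0,5)
Fill (0+0,4+2) = (0,6)
Fill (0+1,4+2) = (1,6)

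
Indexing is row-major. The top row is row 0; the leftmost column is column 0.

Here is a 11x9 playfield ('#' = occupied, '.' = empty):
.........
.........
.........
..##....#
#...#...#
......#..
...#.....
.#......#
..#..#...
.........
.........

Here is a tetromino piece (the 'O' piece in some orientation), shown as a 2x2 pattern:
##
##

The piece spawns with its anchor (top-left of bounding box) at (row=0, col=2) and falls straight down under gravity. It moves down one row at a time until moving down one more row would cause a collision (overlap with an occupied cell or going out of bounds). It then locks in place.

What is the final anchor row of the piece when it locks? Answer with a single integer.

Answer: 1

Derivation:
Spawn at (row=0, col=2). Try each row:
  row 0: fits
  row 1: fits
  row 2: blocked -> lock at row 1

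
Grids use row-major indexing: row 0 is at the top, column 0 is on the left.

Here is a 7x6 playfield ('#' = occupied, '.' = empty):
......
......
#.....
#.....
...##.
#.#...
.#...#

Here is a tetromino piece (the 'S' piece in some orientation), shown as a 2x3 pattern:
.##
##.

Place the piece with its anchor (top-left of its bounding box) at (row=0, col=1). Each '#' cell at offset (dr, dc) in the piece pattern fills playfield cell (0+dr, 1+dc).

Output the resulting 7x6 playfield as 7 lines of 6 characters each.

Fill (0+0,1+1) = (0,2)
Fill (0+0,1+2) = (0,3)
Fill (0+1,1+0) = (1,1)
Fill (0+1,1+1) = (1,2)

Answer: ..##..
.##...
#.....
#.....
...##.
#.#...
.#...#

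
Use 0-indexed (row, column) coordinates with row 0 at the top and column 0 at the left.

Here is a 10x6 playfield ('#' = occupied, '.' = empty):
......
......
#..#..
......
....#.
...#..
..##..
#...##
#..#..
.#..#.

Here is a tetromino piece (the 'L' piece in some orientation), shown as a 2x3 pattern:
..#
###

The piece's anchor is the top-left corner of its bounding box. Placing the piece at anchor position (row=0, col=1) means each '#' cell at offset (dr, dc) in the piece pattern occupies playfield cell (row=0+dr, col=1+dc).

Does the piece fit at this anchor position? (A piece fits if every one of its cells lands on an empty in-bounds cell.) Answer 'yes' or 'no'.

Check each piece cell at anchor (0, 1):
  offset (0,2) -> (0,3): empty -> OK
  offset (1,0) -> (1,1): empty -> OK
  offset (1,1) -> (1,2): empty -> OK
  offset (1,2) -> (1,3): empty -> OK
All cells valid: yes

Answer: yes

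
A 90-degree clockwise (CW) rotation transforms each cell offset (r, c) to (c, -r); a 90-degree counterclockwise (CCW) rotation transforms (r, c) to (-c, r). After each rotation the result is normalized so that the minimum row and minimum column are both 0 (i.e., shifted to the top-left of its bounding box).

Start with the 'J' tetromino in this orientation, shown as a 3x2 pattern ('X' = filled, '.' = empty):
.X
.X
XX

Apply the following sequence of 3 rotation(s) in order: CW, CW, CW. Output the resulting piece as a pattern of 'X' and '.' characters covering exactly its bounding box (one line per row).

Start:
.X
.X
XX
After rotation 1 (CW):
X..
XXX
After rotation 2 (CW):
XX
X.
X.
After rotation 3 (CW):
XXX
..X

Answer: XXX
..X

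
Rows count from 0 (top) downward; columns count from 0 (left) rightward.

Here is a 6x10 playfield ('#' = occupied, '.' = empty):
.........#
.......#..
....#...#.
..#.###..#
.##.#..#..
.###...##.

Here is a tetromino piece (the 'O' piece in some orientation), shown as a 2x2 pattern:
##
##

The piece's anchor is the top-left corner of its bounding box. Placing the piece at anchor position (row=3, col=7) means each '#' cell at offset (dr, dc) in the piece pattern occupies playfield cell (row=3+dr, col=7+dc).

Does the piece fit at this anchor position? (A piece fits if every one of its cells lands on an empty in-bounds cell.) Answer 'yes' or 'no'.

Answer: no

Derivation:
Check each piece cell at anchor (3, 7):
  offset (0,0) -> (3,7): empty -> OK
  offset (0,1) -> (3,8): empty -> OK
  offset (1,0) -> (4,7): occupied ('#') -> FAIL
  offset (1,1) -> (4,8): empty -> OK
All cells valid: no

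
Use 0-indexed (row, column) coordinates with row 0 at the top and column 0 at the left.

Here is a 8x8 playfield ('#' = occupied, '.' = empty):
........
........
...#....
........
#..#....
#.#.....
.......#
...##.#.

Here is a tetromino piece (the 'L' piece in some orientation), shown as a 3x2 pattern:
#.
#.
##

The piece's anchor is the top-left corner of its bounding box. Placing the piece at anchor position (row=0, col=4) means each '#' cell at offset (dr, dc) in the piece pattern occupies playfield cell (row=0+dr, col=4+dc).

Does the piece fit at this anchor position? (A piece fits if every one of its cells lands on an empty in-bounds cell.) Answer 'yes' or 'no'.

Answer: yes

Derivation:
Check each piece cell at anchor (0, 4):
  offset (0,0) -> (0,4): empty -> OK
  offset (1,0) -> (1,4): empty -> OK
  offset (2,0) -> (2,4): empty -> OK
  offset (2,1) -> (2,5): empty -> OK
All cells valid: yes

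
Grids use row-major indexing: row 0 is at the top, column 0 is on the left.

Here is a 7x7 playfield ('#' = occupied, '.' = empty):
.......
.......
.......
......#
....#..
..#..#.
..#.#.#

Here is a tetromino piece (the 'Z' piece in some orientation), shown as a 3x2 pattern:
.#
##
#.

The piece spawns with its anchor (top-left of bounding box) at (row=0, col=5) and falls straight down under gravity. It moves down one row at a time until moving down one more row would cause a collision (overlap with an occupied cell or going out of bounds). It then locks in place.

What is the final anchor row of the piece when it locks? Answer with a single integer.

Answer: 1

Derivation:
Spawn at (row=0, col=5). Try each row:
  row 0: fits
  row 1: fits
  row 2: blocked -> lock at row 1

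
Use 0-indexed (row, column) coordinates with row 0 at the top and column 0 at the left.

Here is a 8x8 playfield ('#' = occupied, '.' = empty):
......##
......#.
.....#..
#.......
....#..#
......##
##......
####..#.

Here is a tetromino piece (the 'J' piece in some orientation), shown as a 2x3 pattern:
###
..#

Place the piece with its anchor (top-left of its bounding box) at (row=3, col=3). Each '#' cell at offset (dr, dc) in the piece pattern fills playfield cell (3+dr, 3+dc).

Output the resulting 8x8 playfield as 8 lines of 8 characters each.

Fill (3+0,3+0) = (3,3)
Fill (3+0,3+1) = (3,4)
Fill (3+0,3+2) = (3,5)
Fill (3+1,3+2) = (4,5)

Answer: ......##
......#.
.....#..
#..###..
....##.#
......##
##......
####..#.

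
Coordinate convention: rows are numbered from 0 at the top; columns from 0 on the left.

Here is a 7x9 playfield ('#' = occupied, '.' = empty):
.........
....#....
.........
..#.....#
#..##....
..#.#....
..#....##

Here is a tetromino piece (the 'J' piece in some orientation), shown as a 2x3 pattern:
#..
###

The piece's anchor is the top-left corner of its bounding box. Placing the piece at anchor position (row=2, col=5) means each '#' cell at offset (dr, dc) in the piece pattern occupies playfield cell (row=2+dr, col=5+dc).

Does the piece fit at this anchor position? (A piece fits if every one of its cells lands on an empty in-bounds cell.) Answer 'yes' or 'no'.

Answer: yes

Derivation:
Check each piece cell at anchor (2, 5):
  offset (0,0) -> (2,5): empty -> OK
  offset (1,0) -> (3,5): empty -> OK
  offset (1,1) -> (3,6): empty -> OK
  offset (1,2) -> (3,7): empty -> OK
All cells valid: yes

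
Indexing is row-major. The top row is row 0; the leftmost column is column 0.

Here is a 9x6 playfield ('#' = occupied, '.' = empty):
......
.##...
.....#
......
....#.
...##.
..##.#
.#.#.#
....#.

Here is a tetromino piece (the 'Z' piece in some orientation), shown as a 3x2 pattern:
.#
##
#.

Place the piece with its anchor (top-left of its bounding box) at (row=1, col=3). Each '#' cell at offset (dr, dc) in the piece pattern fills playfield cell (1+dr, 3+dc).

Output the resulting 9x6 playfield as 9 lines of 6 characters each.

Answer: ......
.##.#.
...###
...#..
....#.
...##.
..##.#
.#.#.#
....#.

Derivation:
Fill (1+0,3+1) = (1,4)
Fill (1+1,3+0) = (2,3)
Fill (1+1,3+1) = (2,4)
Fill (1+2,3+0) = (3,3)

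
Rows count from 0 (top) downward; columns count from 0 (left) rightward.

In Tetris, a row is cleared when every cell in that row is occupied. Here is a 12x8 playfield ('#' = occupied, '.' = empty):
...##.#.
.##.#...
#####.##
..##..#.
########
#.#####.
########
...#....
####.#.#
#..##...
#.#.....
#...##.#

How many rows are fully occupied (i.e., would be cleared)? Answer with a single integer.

Check each row:
  row 0: 5 empty cells -> not full
  row 1: 5 empty cells -> not full
  row 2: 1 empty cell -> not full
  row 3: 5 empty cells -> not full
  row 4: 0 empty cells -> FULL (clear)
  row 5: 2 empty cells -> not full
  row 6: 0 empty cells -> FULL (clear)
  row 7: 7 empty cells -> not full
  row 8: 2 empty cells -> not full
  row 9: 5 empty cells -> not full
  row 10: 6 empty cells -> not full
  row 11: 4 empty cells -> not full
Total rows cleared: 2

Answer: 2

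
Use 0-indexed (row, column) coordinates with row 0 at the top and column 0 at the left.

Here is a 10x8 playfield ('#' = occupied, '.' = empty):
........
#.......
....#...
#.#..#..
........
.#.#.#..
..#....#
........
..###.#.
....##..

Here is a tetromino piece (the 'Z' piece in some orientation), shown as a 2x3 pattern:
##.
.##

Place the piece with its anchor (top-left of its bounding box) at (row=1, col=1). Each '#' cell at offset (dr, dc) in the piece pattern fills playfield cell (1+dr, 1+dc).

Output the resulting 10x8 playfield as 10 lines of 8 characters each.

Fill (1+0,1+0) = (1,1)
Fill (1+0,1+1) = (1,2)
Fill (1+1,1+1) = (2,2)
Fill (1+1,1+2) = (2,3)

Answer: ........
###.....
..###...
#.#..#..
........
.#.#.#..
..#....#
........
..###.#.
....##..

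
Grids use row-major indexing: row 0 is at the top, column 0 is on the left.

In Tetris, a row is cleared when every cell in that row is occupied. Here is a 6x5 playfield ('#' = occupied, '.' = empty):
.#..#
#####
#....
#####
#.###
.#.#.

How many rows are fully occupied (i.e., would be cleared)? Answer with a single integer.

Answer: 2

Derivation:
Check each row:
  row 0: 3 empty cells -> not full
  row 1: 0 empty cells -> FULL (clear)
  row 2: 4 empty cells -> not full
  row 3: 0 empty cells -> FULL (clear)
  row 4: 1 empty cell -> not full
  row 5: 3 empty cells -> not full
Total rows cleared: 2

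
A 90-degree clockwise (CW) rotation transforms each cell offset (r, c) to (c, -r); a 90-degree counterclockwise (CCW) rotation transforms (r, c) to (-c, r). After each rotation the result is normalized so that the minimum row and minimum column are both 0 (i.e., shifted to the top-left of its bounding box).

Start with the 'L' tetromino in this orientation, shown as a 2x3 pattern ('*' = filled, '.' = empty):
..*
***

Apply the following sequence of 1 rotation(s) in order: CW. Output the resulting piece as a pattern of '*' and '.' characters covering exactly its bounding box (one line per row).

Start:
..*
***
After rotation 1 (CW):
*.
*.
**

Answer: *.
*.
**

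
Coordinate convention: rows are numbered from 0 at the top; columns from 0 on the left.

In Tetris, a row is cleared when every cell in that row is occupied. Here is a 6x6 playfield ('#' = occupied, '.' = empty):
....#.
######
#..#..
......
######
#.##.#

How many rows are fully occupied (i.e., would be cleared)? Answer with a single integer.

Answer: 2

Derivation:
Check each row:
  row 0: 5 empty cells -> not full
  row 1: 0 empty cells -> FULL (clear)
  row 2: 4 empty cells -> not full
  row 3: 6 empty cells -> not full
  row 4: 0 empty cells -> FULL (clear)
  row 5: 2 empty cells -> not full
Total rows cleared: 2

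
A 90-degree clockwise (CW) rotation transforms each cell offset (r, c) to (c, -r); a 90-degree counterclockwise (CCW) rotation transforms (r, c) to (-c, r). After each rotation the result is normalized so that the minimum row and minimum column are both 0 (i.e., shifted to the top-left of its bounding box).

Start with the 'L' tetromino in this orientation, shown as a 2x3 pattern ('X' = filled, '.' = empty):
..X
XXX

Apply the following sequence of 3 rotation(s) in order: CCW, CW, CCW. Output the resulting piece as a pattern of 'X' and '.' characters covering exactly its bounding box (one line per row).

Start:
..X
XXX
After rotation 1 (CCW):
XX
.X
.X
After rotation 2 (CW):
..X
XXX
After rotation 3 (CCW):
XX
.X
.X

Answer: XX
.X
.X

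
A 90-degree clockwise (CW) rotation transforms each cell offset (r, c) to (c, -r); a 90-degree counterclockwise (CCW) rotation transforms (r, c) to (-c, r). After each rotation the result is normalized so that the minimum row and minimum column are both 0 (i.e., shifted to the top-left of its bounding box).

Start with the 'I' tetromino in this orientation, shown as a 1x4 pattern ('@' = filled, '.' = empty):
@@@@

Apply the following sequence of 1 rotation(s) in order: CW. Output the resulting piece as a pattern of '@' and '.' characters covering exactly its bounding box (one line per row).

Answer: @
@
@
@

Derivation:
Start:
@@@@
After rotation 1 (CW):
@
@
@
@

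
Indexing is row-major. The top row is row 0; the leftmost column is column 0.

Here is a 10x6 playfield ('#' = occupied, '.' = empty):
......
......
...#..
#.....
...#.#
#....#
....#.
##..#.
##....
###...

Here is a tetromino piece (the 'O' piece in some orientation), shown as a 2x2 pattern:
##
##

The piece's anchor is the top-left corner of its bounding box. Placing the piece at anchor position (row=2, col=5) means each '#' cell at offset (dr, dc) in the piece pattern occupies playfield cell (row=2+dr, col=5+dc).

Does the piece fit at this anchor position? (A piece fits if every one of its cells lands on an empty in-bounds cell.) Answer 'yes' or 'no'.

Answer: no

Derivation:
Check each piece cell at anchor (2, 5):
  offset (0,0) -> (2,5): empty -> OK
  offset (0,1) -> (2,6): out of bounds -> FAIL
  offset (1,0) -> (3,5): empty -> OK
  offset (1,1) -> (3,6): out of bounds -> FAIL
All cells valid: no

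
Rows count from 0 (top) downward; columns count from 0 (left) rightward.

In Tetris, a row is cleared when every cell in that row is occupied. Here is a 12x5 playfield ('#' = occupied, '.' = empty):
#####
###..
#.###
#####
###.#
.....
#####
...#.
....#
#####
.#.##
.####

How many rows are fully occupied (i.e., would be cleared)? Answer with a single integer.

Answer: 4

Derivation:
Check each row:
  row 0: 0 empty cells -> FULL (clear)
  row 1: 2 empty cells -> not full
  row 2: 1 empty cell -> not full
  row 3: 0 empty cells -> FULL (clear)
  row 4: 1 empty cell -> not full
  row 5: 5 empty cells -> not full
  row 6: 0 empty cells -> FULL (clear)
  row 7: 4 empty cells -> not full
  row 8: 4 empty cells -> not full
  row 9: 0 empty cells -> FULL (clear)
  row 10: 2 empty cells -> not full
  row 11: 1 empty cell -> not full
Total rows cleared: 4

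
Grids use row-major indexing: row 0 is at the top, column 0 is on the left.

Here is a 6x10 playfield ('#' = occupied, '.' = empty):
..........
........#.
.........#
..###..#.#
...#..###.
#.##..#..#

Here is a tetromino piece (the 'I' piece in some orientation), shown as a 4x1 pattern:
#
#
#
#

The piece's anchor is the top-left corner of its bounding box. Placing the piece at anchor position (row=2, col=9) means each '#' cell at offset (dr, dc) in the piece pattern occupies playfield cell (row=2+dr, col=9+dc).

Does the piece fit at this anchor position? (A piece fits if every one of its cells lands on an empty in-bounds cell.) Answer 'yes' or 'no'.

Check each piece cell at anchor (2, 9):
  offset (0,0) -> (2,9): occupied ('#') -> FAIL
  offset (1,0) -> (3,9): occupied ('#') -> FAIL
  offset (2,0) -> (4,9): empty -> OK
  offset (3,0) -> (5,9): occupied ('#') -> FAIL
All cells valid: no

Answer: no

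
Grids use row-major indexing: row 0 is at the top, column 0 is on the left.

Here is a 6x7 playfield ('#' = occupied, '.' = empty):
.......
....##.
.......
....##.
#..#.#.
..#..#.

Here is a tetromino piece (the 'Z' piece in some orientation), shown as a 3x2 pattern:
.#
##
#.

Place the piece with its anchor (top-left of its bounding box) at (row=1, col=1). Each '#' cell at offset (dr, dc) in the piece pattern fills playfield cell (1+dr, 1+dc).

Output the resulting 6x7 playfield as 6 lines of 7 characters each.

Answer: .......
..#.##.
.##....
.#..##.
#..#.#.
..#..#.

Derivation:
Fill (1+0,1+1) = (1,2)
Fill (1+1,1+0) = (2,1)
Fill (1+1,1+1) = (2,2)
Fill (1+2,1+0) = (3,1)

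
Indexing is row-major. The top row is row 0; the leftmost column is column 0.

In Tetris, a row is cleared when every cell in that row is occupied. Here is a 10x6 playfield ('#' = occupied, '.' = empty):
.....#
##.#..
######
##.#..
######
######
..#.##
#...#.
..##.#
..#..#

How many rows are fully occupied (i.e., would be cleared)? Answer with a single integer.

Check each row:
  row 0: 5 empty cells -> not full
  row 1: 3 empty cells -> not full
  row 2: 0 empty cells -> FULL (clear)
  row 3: 3 empty cells -> not full
  row 4: 0 empty cells -> FULL (clear)
  row 5: 0 empty cells -> FULL (clear)
  row 6: 3 empty cells -> not full
  row 7: 4 empty cells -> not full
  row 8: 3 empty cells -> not full
  row 9: 4 empty cells -> not full
Total rows cleared: 3

Answer: 3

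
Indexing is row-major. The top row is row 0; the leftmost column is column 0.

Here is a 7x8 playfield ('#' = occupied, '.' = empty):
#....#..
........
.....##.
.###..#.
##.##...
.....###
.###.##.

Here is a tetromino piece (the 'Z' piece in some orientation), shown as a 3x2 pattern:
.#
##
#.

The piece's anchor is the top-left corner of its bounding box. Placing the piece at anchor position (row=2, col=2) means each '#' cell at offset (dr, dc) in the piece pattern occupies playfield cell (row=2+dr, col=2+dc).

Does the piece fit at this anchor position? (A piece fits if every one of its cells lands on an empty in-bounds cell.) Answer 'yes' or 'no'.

Answer: no

Derivation:
Check each piece cell at anchor (2, 2):
  offset (0,1) -> (2,3): empty -> OK
  offset (1,0) -> (3,2): occupied ('#') -> FAIL
  offset (1,1) -> (3,3): occupied ('#') -> FAIL
  offset (2,0) -> (4,2): empty -> OK
All cells valid: no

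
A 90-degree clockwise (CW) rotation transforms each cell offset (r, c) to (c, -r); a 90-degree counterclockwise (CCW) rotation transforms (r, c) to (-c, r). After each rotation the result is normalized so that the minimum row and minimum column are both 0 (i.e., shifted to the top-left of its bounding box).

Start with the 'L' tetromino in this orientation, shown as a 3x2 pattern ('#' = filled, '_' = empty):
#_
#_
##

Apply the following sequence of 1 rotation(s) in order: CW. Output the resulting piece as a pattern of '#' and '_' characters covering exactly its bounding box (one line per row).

Answer: ###
#__

Derivation:
Start:
#_
#_
##
After rotation 1 (CW):
###
#__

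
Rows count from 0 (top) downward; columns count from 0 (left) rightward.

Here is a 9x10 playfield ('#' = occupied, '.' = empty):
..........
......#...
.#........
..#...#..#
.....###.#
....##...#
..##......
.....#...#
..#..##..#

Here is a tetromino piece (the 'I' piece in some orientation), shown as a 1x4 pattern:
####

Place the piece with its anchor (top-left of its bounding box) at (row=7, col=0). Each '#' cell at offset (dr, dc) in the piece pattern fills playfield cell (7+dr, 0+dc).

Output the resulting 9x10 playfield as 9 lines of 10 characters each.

Fill (7+0,0+0) = (7,0)
Fill (7+0,0+1) = (7,1)
Fill (7+0,0+2) = (7,2)
Fill (7+0,0+3) = (7,3)

Answer: ..........
......#...
.#........
..#...#..#
.....###.#
....##...#
..##......
####.#...#
..#..##..#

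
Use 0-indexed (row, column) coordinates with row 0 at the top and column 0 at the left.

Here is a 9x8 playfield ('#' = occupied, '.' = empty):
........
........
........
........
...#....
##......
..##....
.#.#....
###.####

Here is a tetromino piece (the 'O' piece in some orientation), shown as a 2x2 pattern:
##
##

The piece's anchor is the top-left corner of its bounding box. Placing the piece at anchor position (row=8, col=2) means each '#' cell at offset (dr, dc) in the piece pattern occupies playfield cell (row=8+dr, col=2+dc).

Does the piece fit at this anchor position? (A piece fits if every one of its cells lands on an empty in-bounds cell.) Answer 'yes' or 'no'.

Answer: no

Derivation:
Check each piece cell at anchor (8, 2):
  offset (0,0) -> (8,2): occupied ('#') -> FAIL
  offset (0,1) -> (8,3): empty -> OK
  offset (1,0) -> (9,2): out of bounds -> FAIL
  offset (1,1) -> (9,3): out of bounds -> FAIL
All cells valid: no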